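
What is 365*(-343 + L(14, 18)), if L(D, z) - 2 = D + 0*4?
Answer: -119355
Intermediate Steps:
L(D, z) = 2 + D (L(D, z) = 2 + (D + 0*4) = 2 + (D + 0) = 2 + D)
365*(-343 + L(14, 18)) = 365*(-343 + (2 + 14)) = 365*(-343 + 16) = 365*(-327) = -119355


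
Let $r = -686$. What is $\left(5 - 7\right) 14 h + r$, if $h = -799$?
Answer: $21686$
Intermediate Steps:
$\left(5 - 7\right) 14 h + r = \left(5 - 7\right) 14 \left(-799\right) - 686 = \left(-2\right) 14 \left(-799\right) - 686 = \left(-28\right) \left(-799\right) - 686 = 22372 - 686 = 21686$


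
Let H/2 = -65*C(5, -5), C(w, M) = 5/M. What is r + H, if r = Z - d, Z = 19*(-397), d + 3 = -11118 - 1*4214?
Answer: 7922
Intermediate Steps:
d = -15335 (d = -3 + (-11118 - 1*4214) = -3 + (-11118 - 4214) = -3 - 15332 = -15335)
Z = -7543
H = 130 (H = 2*(-325/(-5)) = 2*(-325*(-1)/5) = 2*(-65*(-1)) = 2*65 = 130)
r = 7792 (r = -7543 - 1*(-15335) = -7543 + 15335 = 7792)
r + H = 7792 + 130 = 7922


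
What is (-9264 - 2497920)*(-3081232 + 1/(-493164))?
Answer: 105827728102924556/13699 ≈ 7.7252e+12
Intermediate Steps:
(-9264 - 2497920)*(-3081232 + 1/(-493164)) = -2507184*(-3081232 - 1/493164) = -2507184*(-1519552698049/493164) = 105827728102924556/13699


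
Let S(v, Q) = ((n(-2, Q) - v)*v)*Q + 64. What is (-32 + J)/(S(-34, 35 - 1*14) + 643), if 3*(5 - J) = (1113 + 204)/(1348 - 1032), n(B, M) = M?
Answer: 8971/12185908 ≈ 0.00073618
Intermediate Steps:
S(v, Q) = 64 + Q*v*(Q - v) (S(v, Q) = ((Q - v)*v)*Q + 64 = (v*(Q - v))*Q + 64 = Q*v*(Q - v) + 64 = 64 + Q*v*(Q - v))
J = 1141/316 (J = 5 - (1113 + 204)/(3*(1348 - 1032)) = 5 - 439/316 = 1141/316 ≈ 3.6108)
(-32 + J)/(S(-34, 35 - 1*14) + 643) = (-32 + 1141/316)/((64 - 34*(35 - 1*14)² - 1*(35 - 1*14)*(-34)²) + 643) = -8971/(316*((64 - 34*(35 - 14)² - 1*(35 - 14)*1156) + 643)) = -8971/(316*((64 - 34*21² - 1*21*1156) + 643)) = -8971/(316*((64 - 34*441 - 24276) + 643)) = -8971/(316*((64 - 14994 - 24276) + 643)) = -8971/(316*(-39206 + 643)) = -8971/316/(-38563) = -8971/316*(-1/38563) = 8971/12185908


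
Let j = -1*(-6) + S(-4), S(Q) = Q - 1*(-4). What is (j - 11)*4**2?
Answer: -80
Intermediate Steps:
S(Q) = 4 + Q (S(Q) = Q + 4 = 4 + Q)
j = 6 (j = -1*(-6) + (4 - 4) = 6 + 0 = 6)
(j - 11)*4**2 = (6 - 11)*4**2 = -5*16 = -80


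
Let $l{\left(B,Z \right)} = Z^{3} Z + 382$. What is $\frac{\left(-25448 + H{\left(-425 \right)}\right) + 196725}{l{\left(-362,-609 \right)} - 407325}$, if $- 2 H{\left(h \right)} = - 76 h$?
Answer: $\frac{155127}{137552309218} \approx 1.1278 \cdot 10^{-6}$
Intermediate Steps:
$H{\left(h \right)} = 38 h$ ($H{\left(h \right)} = - \frac{\left(-76\right) h}{2} = 38 h$)
$l{\left(B,Z \right)} = 382 + Z^{4}$ ($l{\left(B,Z \right)} = Z^{4} + 382 = 382 + Z^{4}$)
$\frac{\left(-25448 + H{\left(-425 \right)}\right) + 196725}{l{\left(-362,-609 \right)} - 407325} = \frac{\left(-25448 + 38 \left(-425\right)\right) + 196725}{\left(382 + \left(-609\right)^{4}\right) - 407325} = \frac{\left(-25448 - 16150\right) + 196725}{\left(382 + 137552716161\right) - 407325} = \frac{-41598 + 196725}{137552716543 - 407325} = \frac{155127}{137552309218}$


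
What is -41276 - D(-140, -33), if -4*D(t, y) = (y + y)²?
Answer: -40187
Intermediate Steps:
D(t, y) = -y² (D(t, y) = -(y + y)²/4 = -4*y²/4 = -y²)
-41276 - D(-140, -33) = -41276 - (-1)*(-33)² = -41276 - (-1)*1089 = -41276 - 1*(-1089) = -41276 + 1089 = -40187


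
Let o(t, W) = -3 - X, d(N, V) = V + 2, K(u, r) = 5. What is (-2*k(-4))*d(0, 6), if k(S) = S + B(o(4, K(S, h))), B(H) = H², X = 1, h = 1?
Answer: -192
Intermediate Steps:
d(N, V) = 2 + V
o(t, W) = -4 (o(t, W) = -3 - 1*1 = -3 - 1 = -4)
k(S) = 16 + S (k(S) = S + (-4)² = S + 16 = 16 + S)
(-2*k(-4))*d(0, 6) = (-2*(16 - 4))*(2 + 6) = -2*12*8 = -24*8 = -192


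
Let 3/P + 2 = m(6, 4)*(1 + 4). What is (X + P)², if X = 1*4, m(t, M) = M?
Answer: 625/36 ≈ 17.361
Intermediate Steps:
X = 4
P = ⅙ (P = 3/(-2 + 4*(1 + 4)) = 3/(-2 + 4*5) = 3/(-2 + 20) = 3/18 = 3*(1/18) = ⅙ ≈ 0.16667)
(X + P)² = (4 + ⅙)² = (25/6)² = 625/36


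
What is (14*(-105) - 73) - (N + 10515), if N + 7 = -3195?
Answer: -8856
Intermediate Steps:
N = -3202 (N = -7 - 3195 = -3202)
(14*(-105) - 73) - (N + 10515) = (14*(-105) - 73) - (-3202 + 10515) = (-1470 - 73) - 1*7313 = -1543 - 7313 = -8856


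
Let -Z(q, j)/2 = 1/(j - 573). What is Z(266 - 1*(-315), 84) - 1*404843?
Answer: -197968225/489 ≈ -4.0484e+5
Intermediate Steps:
Z(q, j) = -2/(-573 + j) (Z(q, j) = -2/(j - 573) = -2/(-573 + j))
Z(266 - 1*(-315), 84) - 1*404843 = -2/(-573 + 84) - 1*404843 = -2/(-489) - 404843 = -2*(-1/489) - 404843 = 2/489 - 404843 = -197968225/489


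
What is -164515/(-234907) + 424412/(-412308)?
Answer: -7966624766/24213508839 ≈ -0.32902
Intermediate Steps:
-164515/(-234907) + 424412/(-412308) = -164515*(-1/234907) + 424412*(-1/412308) = 164515/234907 - 106103/103077 = -7966624766/24213508839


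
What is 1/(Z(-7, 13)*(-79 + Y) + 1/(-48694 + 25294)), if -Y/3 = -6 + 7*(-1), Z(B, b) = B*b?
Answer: 23400/85175999 ≈ 0.00027473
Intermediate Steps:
Y = 39 (Y = -3*(-6 + 7*(-1)) = -3*(-6 - 7) = -3*(-13) = 39)
1/(Z(-7, 13)*(-79 + Y) + 1/(-48694 + 25294)) = 1/((-7*13)*(-79 + 39) + 1/(-48694 + 25294)) = 1/(-91*(-40) + 1/(-23400)) = 1/(3640 - 1/23400) = 1/(85175999/23400) = 23400/85175999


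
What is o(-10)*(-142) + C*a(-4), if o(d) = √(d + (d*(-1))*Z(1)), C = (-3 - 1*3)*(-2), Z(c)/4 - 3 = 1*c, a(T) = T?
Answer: -48 - 710*√6 ≈ -1787.1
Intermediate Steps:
Z(c) = 12 + 4*c (Z(c) = 12 + 4*(1*c) = 12 + 4*c)
C = 12 (C = (-3 - 3)*(-2) = -6*(-2) = 12)
o(d) = √15*√(-d) (o(d) = √(d + (d*(-1))*(12 + 4*1)) = √(d + (-d)*(12 + 4)) = √(d - d*16) = √(d - 16*d) = √(-15*d) = √15*√(-d))
o(-10)*(-142) + C*a(-4) = (√15*√(-1*(-10)))*(-142) + 12*(-4) = (√15*√10)*(-142) - 48 = (5*√6)*(-142) - 48 = -710*√6 - 48 = -48 - 710*√6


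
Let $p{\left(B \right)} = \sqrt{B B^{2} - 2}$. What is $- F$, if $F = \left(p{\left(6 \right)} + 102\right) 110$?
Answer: $-11220 - 110 \sqrt{214} \approx -12829.0$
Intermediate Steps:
$p{\left(B \right)} = \sqrt{-2 + B^{3}}$ ($p{\left(B \right)} = \sqrt{B^{3} - 2} = \sqrt{-2 + B^{3}}$)
$F = 11220 + 110 \sqrt{214}$ ($F = \left(\sqrt{-2 + 6^{3}} + 102\right) 110 = \left(\sqrt{-2 + 216} + 102\right) 110 = \left(\sqrt{214} + 102\right) 110 = \left(102 + \sqrt{214}\right) 110 = 11220 + 110 \sqrt{214} \approx 12829.0$)
$- F = - (11220 + 110 \sqrt{214}) = -11220 - 110 \sqrt{214}$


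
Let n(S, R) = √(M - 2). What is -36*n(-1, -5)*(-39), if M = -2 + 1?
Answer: 1404*I*√3 ≈ 2431.8*I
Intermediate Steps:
M = -1
n(S, R) = I*√3 (n(S, R) = √(-1 - 2) = √(-3) = I*√3)
-36*n(-1, -5)*(-39) = -36*I*√3*(-39) = 1404*I*√3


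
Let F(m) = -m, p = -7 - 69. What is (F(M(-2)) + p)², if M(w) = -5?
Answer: 5041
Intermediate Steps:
p = -76
(F(M(-2)) + p)² = (-1*(-5) - 76)² = (5 - 76)² = (-71)² = 5041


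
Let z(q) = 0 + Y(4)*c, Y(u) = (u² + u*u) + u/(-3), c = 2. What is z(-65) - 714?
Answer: -1958/3 ≈ -652.67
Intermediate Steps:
Y(u) = 2*u² - u/3 (Y(u) = (u² + u²) + u*(-⅓) = 2*u² - u/3)
z(q) = 184/3 (z(q) = 0 + ((⅓)*4*(-1 + 6*4))*2 = 0 + ((⅓)*4*(-1 + 24))*2 = 0 + ((⅓)*4*23)*2 = 0 + (92/3)*2 = 0 + 184/3 = 184/3)
z(-65) - 714 = 184/3 - 714 = -1958/3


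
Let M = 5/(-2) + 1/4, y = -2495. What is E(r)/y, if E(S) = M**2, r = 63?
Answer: -81/39920 ≈ -0.0020291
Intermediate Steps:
M = -9/4 (M = 5*(-1/2) + 1*(1/4) = -5/2 + 1/4 = -9/4 ≈ -2.2500)
E(S) = 81/16 (E(S) = (-9/4)**2 = 81/16)
E(r)/y = (81/16)/(-2495) = (81/16)*(-1/2495) = -81/39920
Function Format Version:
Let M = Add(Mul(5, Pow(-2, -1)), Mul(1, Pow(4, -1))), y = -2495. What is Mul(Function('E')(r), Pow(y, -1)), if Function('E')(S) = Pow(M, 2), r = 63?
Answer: Rational(-81, 39920) ≈ -0.0020291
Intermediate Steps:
M = Rational(-9, 4) (M = Add(Mul(5, Rational(-1, 2)), Mul(1, Rational(1, 4))) = Add(Rational(-5, 2), Rational(1, 4)) = Rational(-9, 4) ≈ -2.2500)
Function('E')(S) = Rational(81, 16) (Function('E')(S) = Pow(Rational(-9, 4), 2) = Rational(81, 16))
Mul(Function('E')(r), Pow(y, -1)) = Mul(Rational(81, 16), Pow(-2495, -1)) = Mul(Rational(81, 16), Rational(-1, 2495)) = Rational(-81, 39920)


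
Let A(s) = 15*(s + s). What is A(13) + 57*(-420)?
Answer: -23550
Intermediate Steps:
A(s) = 30*s (A(s) = 15*(2*s) = 30*s)
A(13) + 57*(-420) = 30*13 + 57*(-420) = 390 - 23940 = -23550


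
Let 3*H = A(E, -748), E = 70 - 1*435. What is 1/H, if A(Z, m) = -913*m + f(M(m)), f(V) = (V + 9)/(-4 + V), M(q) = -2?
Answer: 18/4097537 ≈ 4.3929e-6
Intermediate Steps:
E = -365 (E = 70 - 435 = -365)
f(V) = (9 + V)/(-4 + V)
A(Z, m) = -7/6 - 913*m (A(Z, m) = -913*m + (9 - 2)/(-4 - 2) = -913*m + 7/(-6) = -913*m - 1/6*7 = -913*m - 7/6 = -7/6 - 913*m)
H = 4097537/18 (H = (-7/6 - 913*(-748))/3 = (-7/6 + 682924)/3 = (1/3)*(4097537/6) = 4097537/18 ≈ 2.2764e+5)
1/H = 1/(4097537/18) = 18/4097537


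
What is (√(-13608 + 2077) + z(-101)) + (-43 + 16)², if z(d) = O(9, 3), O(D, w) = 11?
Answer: 740 + I*√11531 ≈ 740.0 + 107.38*I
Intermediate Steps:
z(d) = 11
(√(-13608 + 2077) + z(-101)) + (-43 + 16)² = (√(-13608 + 2077) + 11) + (-43 + 16)² = (√(-11531) + 11) + (-27)² = (I*√11531 + 11) + 729 = (11 + I*√11531) + 729 = 740 + I*√11531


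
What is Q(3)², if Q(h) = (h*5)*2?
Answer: 900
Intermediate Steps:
Q(h) = 10*h (Q(h) = (5*h)*2 = 10*h)
Q(3)² = (10*3)² = 30² = 900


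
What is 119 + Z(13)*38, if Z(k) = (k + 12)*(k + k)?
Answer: 24819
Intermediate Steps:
Z(k) = 2*k*(12 + k) (Z(k) = (12 + k)*(2*k) = 2*k*(12 + k))
119 + Z(13)*38 = 119 + (2*13*(12 + 13))*38 = 119 + (2*13*25)*38 = 119 + 650*38 = 119 + 24700 = 24819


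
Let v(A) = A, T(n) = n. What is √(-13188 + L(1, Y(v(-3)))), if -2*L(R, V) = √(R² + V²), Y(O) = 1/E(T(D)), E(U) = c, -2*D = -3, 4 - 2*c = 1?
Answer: √(-474768 - 6*√13)/6 ≈ 114.84*I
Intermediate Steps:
c = 3/2 (c = 2 - ½*1 = 2 - ½ = 3/2 ≈ 1.5000)
D = 3/2 (D = -½*(-3) = 3/2 ≈ 1.5000)
E(U) = 3/2
Y(O) = ⅔ (Y(O) = 1/(3/2) = ⅔)
L(R, V) = -√(R² + V²)/2
√(-13188 + L(1, Y(v(-3)))) = √(-13188 - √(1² + (⅔)²)/2) = √(-13188 - √(1 + 4/9)/2) = √(-13188 - √13/6)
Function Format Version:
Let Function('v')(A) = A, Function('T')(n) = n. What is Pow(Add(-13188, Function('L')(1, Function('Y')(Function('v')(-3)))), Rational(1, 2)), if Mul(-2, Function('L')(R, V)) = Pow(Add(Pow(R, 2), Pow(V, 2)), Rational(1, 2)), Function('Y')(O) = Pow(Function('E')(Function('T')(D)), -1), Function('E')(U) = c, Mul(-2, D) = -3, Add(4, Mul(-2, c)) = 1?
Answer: Mul(Rational(1, 6), Pow(Add(-474768, Mul(-6, Pow(13, Rational(1, 2)))), Rational(1, 2))) ≈ Mul(114.84, I)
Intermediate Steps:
c = Rational(3, 2) (c = Add(2, Mul(Rational(-1, 2), 1)) = Add(2, Rational(-1, 2)) = Rational(3, 2) ≈ 1.5000)
D = Rational(3, 2) (D = Mul(Rational(-1, 2), -3) = Rational(3, 2) ≈ 1.5000)
Function('E')(U) = Rational(3, 2)
Function('Y')(O) = Rational(2, 3) (Function('Y')(O) = Pow(Rational(3, 2), -1) = Rational(2, 3))
Function('L')(R, V) = Mul(Rational(-1, 2), Pow(Add(Pow(R, 2), Pow(V, 2)), Rational(1, 2)))
Pow(Add(-13188, Function('L')(1, Function('Y')(Function('v')(-3)))), Rational(1, 2)) = Pow(Add(-13188, Mul(Rational(-1, 2), Pow(Add(Pow(1, 2), Pow(Rational(2, 3), 2)), Rational(1, 2)))), Rational(1, 2)) = Pow(Add(-13188, Mul(Rational(-1, 2), Pow(Add(1, Rational(4, 9)), Rational(1, 2)))), Rational(1, 2)) = Pow(Add(-13188, Mul(Rational(-1, 2), Pow(Rational(13, 9), Rational(1, 2)))), Rational(1, 2)) = Pow(Add(-13188, Mul(Rational(-1, 2), Mul(Rational(1, 3), Pow(13, Rational(1, 2))))), Rational(1, 2)) = Pow(Add(-13188, Mul(Rational(-1, 6), Pow(13, Rational(1, 2)))), Rational(1, 2))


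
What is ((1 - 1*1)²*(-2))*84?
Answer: 0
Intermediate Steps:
((1 - 1*1)²*(-2))*84 = ((1 - 1)²*(-2))*84 = (0²*(-2))*84 = (0*(-2))*84 = 0*84 = 0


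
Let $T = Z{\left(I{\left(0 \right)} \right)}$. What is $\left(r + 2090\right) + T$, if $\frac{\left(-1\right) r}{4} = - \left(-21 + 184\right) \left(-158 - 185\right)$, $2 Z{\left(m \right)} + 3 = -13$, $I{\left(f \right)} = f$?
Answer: $-221554$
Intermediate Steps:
$Z{\left(m \right)} = -8$ ($Z{\left(m \right)} = - \frac{3}{2} + \frac{1}{2} \left(-13\right) = - \frac{3}{2} - \frac{13}{2} = -8$)
$T = -8$
$r = -223636$ ($r = - 4 \left(- \left(-21 + 184\right) \left(-158 - 185\right)\right) = - 4 \left(- 163 \left(-343\right)\right) = - 4 \left(\left(-1\right) \left(-55909\right)\right) = \left(-4\right) 55909 = -223636$)
$\left(r + 2090\right) + T = \left(-223636 + 2090\right) - 8 = -221546 - 8 = -221554$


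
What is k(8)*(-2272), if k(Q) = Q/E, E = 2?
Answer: -9088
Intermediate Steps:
k(Q) = Q/2
k(8)*(-2272) = ((1/2)*8)*(-2272) = 4*(-2272) = -9088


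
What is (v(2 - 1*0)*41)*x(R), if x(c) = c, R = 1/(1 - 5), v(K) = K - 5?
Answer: 123/4 ≈ 30.750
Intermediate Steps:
v(K) = -5 + K
R = -¼ (R = 1/(-4) = -¼ ≈ -0.25000)
(v(2 - 1*0)*41)*x(R) = ((-5 + (2 - 1*0))*41)*(-¼) = ((-5 + (2 + 0))*41)*(-¼) = ((-5 + 2)*41)*(-¼) = -3*41*(-¼) = -123*(-¼) = 123/4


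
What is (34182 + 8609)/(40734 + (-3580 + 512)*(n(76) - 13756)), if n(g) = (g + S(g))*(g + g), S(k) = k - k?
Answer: 42791/6802606 ≈ 0.0062904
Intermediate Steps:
S(k) = 0
n(g) = 2*g**2 (n(g) = (g + 0)*(g + g) = g*(2*g) = 2*g**2)
(34182 + 8609)/(40734 + (-3580 + 512)*(n(76) - 13756)) = (34182 + 8609)/(40734 + (-3580 + 512)*(2*76**2 - 13756)) = 42791/(40734 - 3068*(2*5776 - 13756)) = 42791/(40734 - 3068*(11552 - 13756)) = 42791/(40734 - 3068*(-2204)) = 42791/(40734 + 6761872) = 42791/6802606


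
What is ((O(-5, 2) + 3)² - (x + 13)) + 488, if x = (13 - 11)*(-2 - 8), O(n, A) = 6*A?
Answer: 720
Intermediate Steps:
x = -20 (x = 2*(-10) = -20)
((O(-5, 2) + 3)² - (x + 13)) + 488 = ((6*2 + 3)² - (-20 + 13)) + 488 = ((12 + 3)² - 1*(-7)) + 488 = (15² + 7) + 488 = (225 + 7) + 488 = 232 + 488 = 720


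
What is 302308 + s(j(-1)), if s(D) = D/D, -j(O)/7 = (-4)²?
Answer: 302309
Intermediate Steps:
j(O) = -112 (j(O) = -7*(-4)² = -7*16 = -112)
s(D) = 1
302308 + s(j(-1)) = 302308 + 1 = 302309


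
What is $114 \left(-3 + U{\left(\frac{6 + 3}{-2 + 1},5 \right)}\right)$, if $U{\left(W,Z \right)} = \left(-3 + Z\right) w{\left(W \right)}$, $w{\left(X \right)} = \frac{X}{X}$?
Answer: $-114$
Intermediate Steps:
$w{\left(X \right)} = 1$
$U{\left(W,Z \right)} = -3 + Z$ ($U{\left(W,Z \right)} = \left(-3 + Z\right) 1 = -3 + Z$)
$114 \left(-3 + U{\left(\frac{6 + 3}{-2 + 1},5 \right)}\right) = 114 \left(-3 + \left(-3 + 5\right)\right) = 114 \left(-3 + 2\right) = 114 \left(-1\right) = -114$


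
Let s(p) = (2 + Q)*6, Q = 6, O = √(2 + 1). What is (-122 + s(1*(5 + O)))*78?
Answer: -5772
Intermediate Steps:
O = √3 ≈ 1.7320
s(p) = 48 (s(p) = (2 + 6)*6 = 8*6 = 48)
(-122 + s(1*(5 + O)))*78 = (-122 + 48)*78 = -74*78 = -5772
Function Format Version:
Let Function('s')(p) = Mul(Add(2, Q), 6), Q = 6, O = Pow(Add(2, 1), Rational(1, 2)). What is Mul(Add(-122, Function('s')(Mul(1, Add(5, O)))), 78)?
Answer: -5772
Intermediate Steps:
O = Pow(3, Rational(1, 2)) ≈ 1.7320
Function('s')(p) = 48 (Function('s')(p) = Mul(Add(2, 6), 6) = Mul(8, 6) = 48)
Mul(Add(-122, Function('s')(Mul(1, Add(5, O)))), 78) = Mul(Add(-122, 48), 78) = Mul(-74, 78) = -5772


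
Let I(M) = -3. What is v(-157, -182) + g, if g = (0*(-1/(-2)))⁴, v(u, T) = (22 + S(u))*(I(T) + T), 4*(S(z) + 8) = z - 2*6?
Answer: 20905/4 ≈ 5226.3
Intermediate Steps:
S(z) = -11 + z/4 (S(z) = -8 + (z - 2*6)/4 = -8 + (z - 12)/4 = -8 + (-12 + z)/4 = -8 + (-3 + z/4) = -11 + z/4)
v(u, T) = (-3 + T)*(11 + u/4) (v(u, T) = (22 + (-11 + u/4))*(-3 + T) = (11 + u/4)*(-3 + T) = (-3 + T)*(11 + u/4))
g = 0 (g = (0*(-1*(-½)))⁴ = (0*(½))⁴ = 0⁴ = 0)
v(-157, -182) + g = (-33 + 11*(-182) - ¾*(-157) + (¼)*(-182)*(-157)) + 0 = (-33 - 2002 + 471/4 + 14287/2) + 0 = 20905/4 + 0 = 20905/4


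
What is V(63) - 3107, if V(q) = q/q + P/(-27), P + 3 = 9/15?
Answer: -139766/45 ≈ -3105.9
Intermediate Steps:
P = -12/5 (P = -3 + 9/15 = -3 + 9*(1/15) = -3 + 3/5 = -12/5 ≈ -2.4000)
V(q) = 49/45 (V(q) = q/q - 12/5/(-27) = 1 - 12/5*(-1/27) = 1 + 4/45 = 49/45)
V(63) - 3107 = 49/45 - 3107 = -139766/45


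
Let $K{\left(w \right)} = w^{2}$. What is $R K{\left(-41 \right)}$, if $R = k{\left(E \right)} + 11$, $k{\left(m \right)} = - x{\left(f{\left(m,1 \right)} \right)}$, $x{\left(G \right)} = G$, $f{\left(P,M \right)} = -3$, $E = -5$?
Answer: $23534$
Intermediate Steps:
$k{\left(m \right)} = 3$ ($k{\left(m \right)} = \left(-1\right) \left(-3\right) = 3$)
$R = 14$ ($R = 3 + 11 = 14$)
$R K{\left(-41 \right)} = 14 \left(-41\right)^{2} = 14 \cdot 1681 = 23534$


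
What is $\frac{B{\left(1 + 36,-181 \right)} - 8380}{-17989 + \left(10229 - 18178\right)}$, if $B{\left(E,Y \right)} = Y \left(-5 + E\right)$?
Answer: $\frac{2362}{4323} \approx 0.54638$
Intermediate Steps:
$\frac{B{\left(1 + 36,-181 \right)} - 8380}{-17989 + \left(10229 - 18178\right)} = \frac{- 181 \left(-5 + \left(1 + 36\right)\right) - 8380}{-17989 + \left(10229 - 18178\right)} = \frac{- 181 \left(-5 + 37\right) - 8380}{-17989 + \left(10229 - 18178\right)} = \frac{\left(-181\right) 32 - 8380}{-17989 - 7949} = \frac{-5792 - 8380}{-25938} = \left(-14172\right) \left(- \frac{1}{25938}\right) = \frac{2362}{4323}$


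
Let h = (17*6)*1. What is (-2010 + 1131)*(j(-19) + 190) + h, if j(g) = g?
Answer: -150207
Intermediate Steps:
h = 102 (h = 102*1 = 102)
(-2010 + 1131)*(j(-19) + 190) + h = (-2010 + 1131)*(-19 + 190) + 102 = -879*171 + 102 = -150309 + 102 = -150207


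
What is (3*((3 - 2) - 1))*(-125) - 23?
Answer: -23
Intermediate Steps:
(3*((3 - 2) - 1))*(-125) - 23 = (3*(1 - 1))*(-125) - 23 = (3*0)*(-125) - 23 = 0*(-125) - 23 = 0 - 23 = -23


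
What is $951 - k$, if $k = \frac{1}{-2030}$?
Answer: $\frac{1930531}{2030} \approx 951.0$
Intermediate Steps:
$k = - \frac{1}{2030} \approx -0.00049261$
$951 - k = 951 - - \frac{1}{2030} = 951 + \frac{1}{2030} = \frac{1930531}{2030}$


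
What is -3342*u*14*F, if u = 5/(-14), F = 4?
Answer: 66840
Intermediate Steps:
u = -5/14 (u = 5*(-1/14) = -5/14 ≈ -0.35714)
-3342*u*14*F = -(-8355)*14*4/7 = -(-8355)*56/7 = -3342*(-20) = 66840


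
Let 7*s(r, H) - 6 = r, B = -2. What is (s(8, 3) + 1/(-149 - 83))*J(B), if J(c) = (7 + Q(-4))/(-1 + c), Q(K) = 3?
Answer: -2315/348 ≈ -6.6523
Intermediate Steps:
s(r, H) = 6/7 + r/7
J(c) = 10/(-1 + c) (J(c) = (7 + 3)/(-1 + c) = 10/(-1 + c))
(s(8, 3) + 1/(-149 - 83))*J(B) = ((6/7 + (⅐)*8) + 1/(-149 - 83))*(10/(-1 - 2)) = ((6/7 + 8/7) + 1/(-232))*(10/(-3)) = (2 - 1/232)*(10*(-⅓)) = (463/232)*(-10/3) = -2315/348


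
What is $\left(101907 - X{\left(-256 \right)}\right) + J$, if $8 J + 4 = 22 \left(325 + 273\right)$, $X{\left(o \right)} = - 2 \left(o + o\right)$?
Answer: $102527$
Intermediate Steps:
$X{\left(o \right)} = - 4 o$ ($X{\left(o \right)} = - 2 \cdot 2 o = - 4 o$)
$J = 1644$ ($J = - \frac{1}{2} + \frac{22 \left(325 + 273\right)}{8} = - \frac{1}{2} + \frac{22 \cdot 598}{8} = - \frac{1}{2} + \frac{1}{8} \cdot 13156 = - \frac{1}{2} + \frac{3289}{2} = 1644$)
$\left(101907 - X{\left(-256 \right)}\right) + J = \left(101907 - \left(-4\right) \left(-256\right)\right) + 1644 = \left(101907 - 1024\right) + 1644 = 100883 + 1644 = 102527$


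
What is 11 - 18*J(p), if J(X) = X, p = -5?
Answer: 101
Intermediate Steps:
11 - 18*J(p) = 11 - 18*(-5) = 11 + 90 = 101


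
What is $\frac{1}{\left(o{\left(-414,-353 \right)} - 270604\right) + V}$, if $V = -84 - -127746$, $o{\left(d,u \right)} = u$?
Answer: $- \frac{1}{143295} \approx -6.9786 \cdot 10^{-6}$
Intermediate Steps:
$V = 127662$ ($V = -84 + 127746 = 127662$)
$\frac{1}{\left(o{\left(-414,-353 \right)} - 270604\right) + V} = \frac{1}{\left(-353 - 270604\right) + 127662} = \frac{1}{-270957 + 127662} = \frac{1}{-143295} = - \frac{1}{143295}$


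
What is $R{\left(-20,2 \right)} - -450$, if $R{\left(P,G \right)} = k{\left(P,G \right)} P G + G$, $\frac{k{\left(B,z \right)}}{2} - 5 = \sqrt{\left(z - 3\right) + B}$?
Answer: $52 - 80 i \sqrt{21} \approx 52.0 - 366.61 i$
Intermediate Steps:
$k{\left(B,z \right)} = 10 + 2 \sqrt{-3 + B + z}$ ($k{\left(B,z \right)} = 10 + 2 \sqrt{\left(z - 3\right) + B} = 10 + 2 \sqrt{\left(-3 + z\right) + B} = 10 + 2 \sqrt{-3 + B + z}$)
$R{\left(P,G \right)} = G + G P \left(10 + 2 \sqrt{-3 + G + P}\right)$ ($R{\left(P,G \right)} = \left(10 + 2 \sqrt{-3 + P + G}\right) P G + G = \left(10 + 2 \sqrt{-3 + G + P}\right) P G + G = P \left(10 + 2 \sqrt{-3 + G + P}\right) G + G = G P \left(10 + 2 \sqrt{-3 + G + P}\right) + G = G + G P \left(10 + 2 \sqrt{-3 + G + P}\right)$)
$R{\left(-20,2 \right)} - -450 = 2 \left(1 + 2 \left(-20\right) \left(5 + \sqrt{-3 + 2 - 20}\right)\right) - -450 = 2 \left(1 + 2 \left(-20\right) \left(5 + \sqrt{-21}\right)\right) + 450 = 2 \left(1 + 2 \left(-20\right) \left(5 + i \sqrt{21}\right)\right) + 450 = 2 \left(1 - \left(200 + 40 i \sqrt{21}\right)\right) + 450 = 2 \left(-199 - 40 i \sqrt{21}\right) + 450 = \left(-398 - 80 i \sqrt{21}\right) + 450 = 52 - 80 i \sqrt{21}$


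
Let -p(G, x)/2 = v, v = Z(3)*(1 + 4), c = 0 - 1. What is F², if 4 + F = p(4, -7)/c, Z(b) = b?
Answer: 676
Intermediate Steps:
c = -1
v = 15 (v = 3*(1 + 4) = 3*5 = 15)
p(G, x) = -30 (p(G, x) = -2*15 = -30)
F = 26 (F = -4 - 30/(-1) = -4 - 30*(-1) = -4 + 30 = 26)
F² = 26² = 676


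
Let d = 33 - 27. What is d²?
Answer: 36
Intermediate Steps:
d = 6
d² = 6² = 36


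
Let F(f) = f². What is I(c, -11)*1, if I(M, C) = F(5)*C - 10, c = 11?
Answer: -285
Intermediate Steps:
I(M, C) = -10 + 25*C (I(M, C) = 5²*C - 10 = 25*C - 10 = -10 + 25*C)
I(c, -11)*1 = (-10 + 25*(-11))*1 = (-10 - 275)*1 = -285*1 = -285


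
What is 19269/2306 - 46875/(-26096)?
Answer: 305468787/30088688 ≈ 10.152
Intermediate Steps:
19269/2306 - 46875/(-26096) = 19269*(1/2306) - 46875*(-1/26096) = 19269/2306 + 46875/26096 = 305468787/30088688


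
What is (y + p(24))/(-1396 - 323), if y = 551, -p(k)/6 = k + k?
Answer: -263/1719 ≈ -0.15300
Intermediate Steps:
p(k) = -12*k (p(k) = -6*(k + k) = -12*k)
(y + p(24))/(-1396 - 323) = (551 - 12*24)/(-1396 - 323) = (551 - 288)/(-1719) = 263*(-1/1719) = -263/1719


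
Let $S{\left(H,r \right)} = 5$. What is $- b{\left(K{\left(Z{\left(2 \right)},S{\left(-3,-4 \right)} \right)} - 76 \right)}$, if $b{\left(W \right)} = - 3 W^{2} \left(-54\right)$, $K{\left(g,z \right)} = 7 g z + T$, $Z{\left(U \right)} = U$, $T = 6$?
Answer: $0$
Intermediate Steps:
$K{\left(g,z \right)} = 6 + 7 g z$ ($K{\left(g,z \right)} = 7 g z + 6 = 6 + 7 g z$)
$b{\left(W \right)} = 162 W^{2}$
$- b{\left(K{\left(Z{\left(2 \right)},S{\left(-3,-4 \right)} \right)} - 76 \right)} = - 162 \left(\left(6 + 7 \cdot 2 \cdot 5\right) - 76\right)^{2} = - 162 \left(\left(6 + 70\right) - 76\right)^{2} = - 162 \left(76 - 76\right)^{2} = - 162 \cdot 0^{2} = - 162 \cdot 0 = \left(-1\right) 0 = 0$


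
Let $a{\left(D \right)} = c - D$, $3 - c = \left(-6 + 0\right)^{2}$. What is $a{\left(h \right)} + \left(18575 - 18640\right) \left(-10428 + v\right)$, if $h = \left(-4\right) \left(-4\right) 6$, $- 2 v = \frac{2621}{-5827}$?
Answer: $\frac{7897640549}{11654} \approx 6.7768 \cdot 10^{5}$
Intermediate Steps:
$v = \frac{2621}{11654}$ ($v = - \frac{2621 \frac{1}{-5827}}{2} = - \frac{2621 \left(- \frac{1}{5827}\right)}{2} = \left(- \frac{1}{2}\right) \left(- \frac{2621}{5827}\right) = \frac{2621}{11654} \approx 0.2249$)
$c = -33$ ($c = 3 - \left(-6 + 0\right)^{2} = 3 - \left(-6\right)^{2} = 3 - 36 = -33$)
$h = 96$ ($h = 16 \cdot 6 = 96$)
$a{\left(D \right)} = -33 - D$
$a{\left(h \right)} + \left(18575 - 18640\right) \left(-10428 + v\right) = \left(-33 - 96\right) + \left(18575 - 18640\right) \left(-10428 + \frac{2621}{11654}\right) = \left(-33 - 96\right) - - \frac{7899143915}{11654} = -129 + \frac{7899143915}{11654} = \frac{7897640549}{11654}$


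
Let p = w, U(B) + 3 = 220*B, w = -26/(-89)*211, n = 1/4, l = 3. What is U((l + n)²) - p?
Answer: 804243/356 ≈ 2259.1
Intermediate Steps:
n = ¼ (n = 1*(¼) = ¼ ≈ 0.25000)
w = 5486/89 (w = -26*(-1/89)*211 = (26/89)*211 = 5486/89 ≈ 61.640)
U(B) = -3 + 220*B
p = 5486/89 ≈ 61.640
U((l + n)²) - p = (-3 + 220*(3 + ¼)²) - 1*5486/89 = (-3 + 220*(13/4)²) - 5486/89 = (-3 + 220*(169/16)) - 5486/89 = (-3 + 9295/4) - 5486/89 = 9283/4 - 5486/89 = 804243/356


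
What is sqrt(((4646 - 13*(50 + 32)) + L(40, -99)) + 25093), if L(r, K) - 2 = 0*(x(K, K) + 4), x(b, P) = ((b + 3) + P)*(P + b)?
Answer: 5*sqrt(1147) ≈ 169.34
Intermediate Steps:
x(b, P) = (P + b)*(3 + P + b) (x(b, P) = ((3 + b) + P)*(P + b) = (3 + P + b)*(P + b) = (P + b)*(3 + P + b))
L(r, K) = 2 (L(r, K) = 2 + 0*((K**2 + K**2 + 3*K + 3*K + 2*K*K) + 4) = 2 + 0*((K**2 + K**2 + 3*K + 3*K + 2*K**2) + 4) = 2 + 0*((4*K**2 + 6*K) + 4) = 2 + 0*(4 + 4*K**2 + 6*K) = 2 + 0 = 2)
sqrt(((4646 - 13*(50 + 32)) + L(40, -99)) + 25093) = sqrt(((4646 - 13*(50 + 32)) + 2) + 25093) = sqrt(((4646 - 13*82) + 2) + 25093) = sqrt(((4646 - 1066) + 2) + 25093) = sqrt((3580 + 2) + 25093) = sqrt(3582 + 25093) = sqrt(28675) = 5*sqrt(1147)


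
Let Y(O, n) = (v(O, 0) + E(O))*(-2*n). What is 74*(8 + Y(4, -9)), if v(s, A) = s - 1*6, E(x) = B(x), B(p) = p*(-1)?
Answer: -7400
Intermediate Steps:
B(p) = -p
E(x) = -x
v(s, A) = -6 + s (v(s, A) = s - 6 = -6 + s)
Y(O, n) = 12*n (Y(O, n) = ((-6 + O) - O)*(-2*n) = -(-12)*n = 12*n)
74*(8 + Y(4, -9)) = 74*(8 + 12*(-9)) = 74*(8 - 108) = 74*(-100) = -7400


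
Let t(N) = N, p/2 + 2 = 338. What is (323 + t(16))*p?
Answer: 227808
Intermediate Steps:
p = 672 (p = -4 + 2*338 = -4 + 676 = 672)
(323 + t(16))*p = (323 + 16)*672 = 339*672 = 227808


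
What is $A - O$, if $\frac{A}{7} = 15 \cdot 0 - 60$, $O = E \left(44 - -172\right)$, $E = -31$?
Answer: $6276$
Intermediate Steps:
$O = -6696$ ($O = - 31 \left(44 - -172\right) = - 31 \left(44 + 172\right) = \left(-31\right) 216 = -6696$)
$A = -420$ ($A = 7 \left(15 \cdot 0 - 60\right) = 7 \left(0 - 60\right) = 7 \left(-60\right) = -420$)
$A - O = -420 - -6696 = -420 + 6696 = 6276$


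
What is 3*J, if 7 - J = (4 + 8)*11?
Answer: -375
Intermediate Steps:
J = -125 (J = 7 - (4 + 8)*11 = 7 - 12*11 = 7 - 1*132 = 7 - 132 = -125)
3*J = 3*(-125) = -375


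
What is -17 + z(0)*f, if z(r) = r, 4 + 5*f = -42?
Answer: -17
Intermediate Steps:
f = -46/5 (f = -⅘ + (⅕)*(-42) = -⅘ - 42/5 = -46/5 ≈ -9.2000)
-17 + z(0)*f = -17 + 0*(-46/5) = -17 + 0 = -17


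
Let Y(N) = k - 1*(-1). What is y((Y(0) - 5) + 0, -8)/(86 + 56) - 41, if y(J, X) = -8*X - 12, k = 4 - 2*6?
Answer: -2885/71 ≈ -40.634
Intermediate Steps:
k = -8 (k = 4 - 12 = -8)
Y(N) = -7 (Y(N) = -8 - 1*(-1) = -8 + 1 = -7)
y(J, X) = -12 - 8*X
y((Y(0) - 5) + 0, -8)/(86 + 56) - 41 = (-12 - 8*(-8))/(86 + 56) - 41 = (-12 + 64)/142 - 41 = (1/142)*52 - 41 = 26/71 - 41 = -2885/71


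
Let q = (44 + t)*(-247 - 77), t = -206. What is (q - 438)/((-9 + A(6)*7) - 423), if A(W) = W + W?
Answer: -8675/58 ≈ -149.57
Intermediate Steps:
q = 52488 (q = (44 - 206)*(-247 - 77) = -162*(-324) = 52488)
A(W) = 2*W
(q - 438)/((-9 + A(6)*7) - 423) = (52488 - 438)/((-9 + (2*6)*7) - 423) = 52050/((-9 + 12*7) - 423) = 52050/((-9 + 84) - 423) = 52050/(75 - 423) = 52050/(-348) = 52050*(-1/348) = -8675/58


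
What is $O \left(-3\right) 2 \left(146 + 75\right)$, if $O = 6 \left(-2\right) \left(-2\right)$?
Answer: $-31824$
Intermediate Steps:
$O = 24$ ($O = \left(-12\right) \left(-2\right) = 24$)
$O \left(-3\right) 2 \left(146 + 75\right) = 24 \left(-3\right) 2 \left(146 + 75\right) = \left(-72\right) 2 \cdot 221 = \left(-144\right) 221 = -31824$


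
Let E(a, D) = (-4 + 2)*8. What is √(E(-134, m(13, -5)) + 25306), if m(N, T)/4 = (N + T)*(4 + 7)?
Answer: 3*√2810 ≈ 159.03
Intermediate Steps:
m(N, T) = 44*N + 44*T (m(N, T) = 4*((N + T)*(4 + 7)) = 4*((N + T)*11) = 4*(11*N + 11*T) = 44*N + 44*T)
E(a, D) = -16 (E(a, D) = -2*8 = -16)
√(E(-134, m(13, -5)) + 25306) = √(-16 + 25306) = √25290 = 3*√2810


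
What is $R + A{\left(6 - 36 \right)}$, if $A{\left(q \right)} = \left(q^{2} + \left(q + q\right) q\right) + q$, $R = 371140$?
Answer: $373810$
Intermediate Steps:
$A{\left(q \right)} = q + 3 q^{2}$ ($A{\left(q \right)} = \left(q^{2} + 2 q q\right) + q = \left(q^{2} + 2 q^{2}\right) + q = 3 q^{2} + q = q + 3 q^{2}$)
$R + A{\left(6 - 36 \right)} = 371140 + \left(6 - 36\right) \left(1 + 3 \left(6 - 36\right)\right) = 371140 - 30 \left(1 + 3 \left(-30\right)\right) = 371140 - 30 \left(1 - 90\right) = 371140 - -2670 = 371140 + 2670 = 373810$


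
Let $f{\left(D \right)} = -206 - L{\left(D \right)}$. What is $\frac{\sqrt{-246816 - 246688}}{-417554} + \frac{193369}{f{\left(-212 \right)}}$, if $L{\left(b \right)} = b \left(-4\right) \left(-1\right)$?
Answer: $\frac{193369}{642} - \frac{4 i \sqrt{7711}}{208777} \approx 301.2 - 0.0016824 i$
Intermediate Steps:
$L{\left(b \right)} = 4 b$ ($L{\left(b \right)} = - 4 b \left(-1\right) = 4 b$)
$f{\left(D \right)} = -206 - 4 D$
$\frac{\sqrt{-246816 - 246688}}{-417554} + \frac{193369}{f{\left(-212 \right)}} = \frac{\sqrt{-246816 - 246688}}{-417554} + \frac{193369}{-206 - -848} = \sqrt{-493504} \left(- \frac{1}{417554}\right) + \frac{193369}{-206 + 848} = 8 i \sqrt{7711} \left(- \frac{1}{417554}\right) + \frac{193369}{642} = - \frac{4 i \sqrt{7711}}{208777} + 193369 \cdot \frac{1}{642} = - \frac{4 i \sqrt{7711}}{208777} + \frac{193369}{642} = \frac{193369}{642} - \frac{4 i \sqrt{7711}}{208777}$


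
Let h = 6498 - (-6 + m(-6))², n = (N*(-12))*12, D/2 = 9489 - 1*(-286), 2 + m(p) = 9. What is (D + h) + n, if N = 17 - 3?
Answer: 24031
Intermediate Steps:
m(p) = 7 (m(p) = -2 + 9 = 7)
N = 14
D = 19550 (D = 2*(9489 - 1*(-286)) = 2*(9489 + 286) = 2*9775 = 19550)
n = -2016 (n = (14*(-12))*12 = -168*12 = -2016)
h = 6497 (h = 6498 - (-6 + 7)² = 6498 - 1*1² = 6498 - 1*1 = 6498 - 1 = 6497)
(D + h) + n = (19550 + 6497) - 2016 = 26047 - 2016 = 24031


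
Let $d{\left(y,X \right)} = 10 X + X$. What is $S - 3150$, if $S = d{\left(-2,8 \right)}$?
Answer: $-3062$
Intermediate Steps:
$d{\left(y,X \right)} = 11 X$
$S = 88$ ($S = 11 \cdot 8 = 88$)
$S - 3150 = 88 - 3150 = -3062$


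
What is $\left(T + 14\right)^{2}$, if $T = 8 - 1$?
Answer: $441$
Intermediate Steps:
$T = 7$ ($T = 8 - 1 = 7$)
$\left(T + 14\right)^{2} = \left(7 + 14\right)^{2} = 21^{2} = 441$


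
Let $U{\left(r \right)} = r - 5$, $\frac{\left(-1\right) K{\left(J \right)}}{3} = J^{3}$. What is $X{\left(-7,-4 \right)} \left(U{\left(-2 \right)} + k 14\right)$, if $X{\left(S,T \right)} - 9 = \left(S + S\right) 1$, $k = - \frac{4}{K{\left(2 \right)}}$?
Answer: $\frac{70}{3} \approx 23.333$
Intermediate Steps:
$K{\left(J \right)} = - 3 J^{3}$
$U{\left(r \right)} = -5 + r$ ($U{\left(r \right)} = r - 5 = -5 + r$)
$k = \frac{1}{6}$ ($k = - \frac{4}{\left(-3\right) 2^{3}} = - \frac{4}{\left(-3\right) 8} = - \frac{4}{-24} = \left(-4\right) \left(- \frac{1}{24}\right) = \frac{1}{6} \approx 0.16667$)
$X{\left(S,T \right)} = 9 + 2 S$ ($X{\left(S,T \right)} = 9 + \left(S + S\right) 1 = 9 + 2 S 1 = 9 + 2 S$)
$X{\left(-7,-4 \right)} \left(U{\left(-2 \right)} + k 14\right) = \left(9 + 2 \left(-7\right)\right) \left(\left(-5 - 2\right) + \frac{1}{6} \cdot 14\right) = \left(9 - 14\right) \left(-7 + \frac{7}{3}\right) = \left(-5\right) \left(- \frac{14}{3}\right) = \frac{70}{3}$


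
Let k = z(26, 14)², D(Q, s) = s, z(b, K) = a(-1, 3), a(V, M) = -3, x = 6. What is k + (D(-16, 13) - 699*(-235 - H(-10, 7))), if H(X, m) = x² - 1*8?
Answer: 183859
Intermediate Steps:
z(b, K) = -3
H(X, m) = 28 (H(X, m) = 6² - 1*8 = 36 - 8 = 28)
k = 9 (k = (-3)² = 9)
k + (D(-16, 13) - 699*(-235 - H(-10, 7))) = 9 + (13 - 699*(-235 - 1*28)) = 9 + (13 - 699*(-235 - 28)) = 9 + (13 - 699*(-263)) = 9 + (13 + 183837) = 9 + 183850 = 183859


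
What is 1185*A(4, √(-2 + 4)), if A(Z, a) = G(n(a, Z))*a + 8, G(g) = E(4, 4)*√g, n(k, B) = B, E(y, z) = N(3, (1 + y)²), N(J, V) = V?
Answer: 9480 + 59250*√2 ≈ 93272.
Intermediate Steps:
E(y, z) = (1 + y)²
G(g) = 25*√g (G(g) = (1 + 4)²*√g = 5²*√g = 25*√g)
A(Z, a) = 8 + 25*a*√Z (A(Z, a) = (25*√Z)*a + 8 = 25*a*√Z + 8 = 8 + 25*a*√Z)
1185*A(4, √(-2 + 4)) = 1185*(8 + 25*√(-2 + 4)*√4) = 1185*(8 + 25*√2*2) = 1185*(8 + 50*√2) = 9480 + 59250*√2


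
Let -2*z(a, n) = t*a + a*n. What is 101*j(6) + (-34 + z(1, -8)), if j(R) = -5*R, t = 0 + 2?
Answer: -3061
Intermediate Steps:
t = 2
z(a, n) = -a - a*n/2 (z(a, n) = -(2*a + a*n)/2 = -a - a*n/2)
101*j(6) + (-34 + z(1, -8)) = 101*(-5*6) + (-34 - 1/2*1*(2 - 8)) = 101*(-30) + (-34 - 1/2*1*(-6)) = -3030 + (-34 + 3) = -3030 - 31 = -3061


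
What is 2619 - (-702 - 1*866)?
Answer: 4187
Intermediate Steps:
2619 - (-702 - 1*866) = 2619 - (-702 - 866) = 2619 - 1*(-1568) = 2619 + 1568 = 4187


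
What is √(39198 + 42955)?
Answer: √82153 ≈ 286.62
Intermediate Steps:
√(39198 + 42955) = √82153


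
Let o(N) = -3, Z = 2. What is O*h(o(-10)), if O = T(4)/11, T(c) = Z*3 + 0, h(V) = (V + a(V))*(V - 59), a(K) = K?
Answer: 2232/11 ≈ 202.91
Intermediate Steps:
h(V) = 2*V*(-59 + V) (h(V) = (V + V)*(V - 59) = (2*V)*(-59 + V) = 2*V*(-59 + V))
T(c) = 6 (T(c) = 2*3 + 0 = 6 + 0 = 6)
O = 6/11 ≈ 0.54545
O*h(o(-10)) = 6*(2*(-3)*(-59 - 3))/11 = 6*(2*(-3)*(-62))/11 = (6/11)*372 = 2232/11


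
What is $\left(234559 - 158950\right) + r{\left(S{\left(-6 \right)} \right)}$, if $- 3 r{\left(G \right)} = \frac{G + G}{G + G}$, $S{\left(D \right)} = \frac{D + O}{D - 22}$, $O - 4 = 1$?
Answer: $\frac{226826}{3} \approx 75609.0$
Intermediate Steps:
$O = 5$ ($O = 4 + 1 = 5$)
$S{\left(D \right)} = \frac{5 + D}{-22 + D}$ ($S{\left(D \right)} = \frac{D + 5}{D - 22} = \frac{5 + D}{-22 + D}$)
$r{\left(G \right)} = - \frac{1}{3}$ ($r{\left(G \right)} = - \frac{\left(G + G\right) \frac{1}{G + G}}{3} = - \frac{2 G \frac{1}{2 G}}{3} = \left(- \frac{1}{3}\right) 1 = - \frac{1}{3}$)
$\left(234559 - 158950\right) + r{\left(S{\left(-6 \right)} \right)} = \left(234559 - 158950\right) - \frac{1}{3} = 75609 - \frac{1}{3} = \frac{226826}{3}$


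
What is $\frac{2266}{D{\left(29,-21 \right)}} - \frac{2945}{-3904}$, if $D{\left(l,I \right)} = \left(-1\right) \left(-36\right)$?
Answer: $\frac{2238121}{35136} \approx 63.699$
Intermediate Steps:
$D{\left(l,I \right)} = 36$
$\frac{2266}{D{\left(29,-21 \right)}} - \frac{2945}{-3904} = \frac{2266}{36} - \frac{2945}{-3904} = 2266 \cdot \frac{1}{36} - - \frac{2945}{3904} = \frac{1133}{18} + \frac{2945}{3904} = \frac{2238121}{35136}$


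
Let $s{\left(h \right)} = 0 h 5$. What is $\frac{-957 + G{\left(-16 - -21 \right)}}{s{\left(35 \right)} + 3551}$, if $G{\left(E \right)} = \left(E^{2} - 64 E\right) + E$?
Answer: $- \frac{1247}{3551} \approx -0.35117$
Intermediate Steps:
$G{\left(E \right)} = E^{2} - 63 E$
$s{\left(h \right)} = 0$ ($s{\left(h \right)} = 0 \cdot 5 = 0$)
$\frac{-957 + G{\left(-16 - -21 \right)}}{s{\left(35 \right)} + 3551} = \frac{-957 + \left(-16 - -21\right) \left(-63 - -5\right)}{0 + 3551} = \frac{-957 + \left(-16 + 21\right) \left(-63 + \left(-16 + 21\right)\right)}{3551} = \left(-957 + 5 \left(-63 + 5\right)\right) \frac{1}{3551} = \left(-957 + 5 \left(-58\right)\right) \frac{1}{3551} = \left(-957 - 290\right) \frac{1}{3551} = \left(-1247\right) \frac{1}{3551} = - \frac{1247}{3551}$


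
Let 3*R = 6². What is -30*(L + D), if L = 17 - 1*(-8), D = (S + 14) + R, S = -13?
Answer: -1140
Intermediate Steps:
R = 12 (R = (⅓)*6² = (⅓)*36 = 12)
D = 13 (D = (-13 + 14) + 12 = 1 + 12 = 13)
L = 25 (L = 17 + 8 = 25)
-30*(L + D) = -30*(25 + 13) = -30*38 = -1140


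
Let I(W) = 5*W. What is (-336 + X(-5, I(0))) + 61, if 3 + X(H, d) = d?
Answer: -278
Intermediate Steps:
X(H, d) = -3 + d
(-336 + X(-5, I(0))) + 61 = (-336 + (-3 + 5*0)) + 61 = (-336 + (-3 + 0)) + 61 = (-336 - 3) + 61 = -339 + 61 = -278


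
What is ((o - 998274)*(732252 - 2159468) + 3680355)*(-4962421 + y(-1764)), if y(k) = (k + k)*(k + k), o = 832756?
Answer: 1768058151734034209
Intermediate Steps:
y(k) = 4*k² (y(k) = (2*k)*(2*k) = 4*k²)
((o - 998274)*(732252 - 2159468) + 3680355)*(-4962421 + y(-1764)) = ((832756 - 998274)*(732252 - 2159468) + 3680355)*(-4962421 + 4*(-1764)²) = (-165518*(-1427216) + 3680355)*(-4962421 + 4*3111696) = (236229937888 + 3680355)*(-4962421 + 12446784) = 236233618243*7484363 = 1768058151734034209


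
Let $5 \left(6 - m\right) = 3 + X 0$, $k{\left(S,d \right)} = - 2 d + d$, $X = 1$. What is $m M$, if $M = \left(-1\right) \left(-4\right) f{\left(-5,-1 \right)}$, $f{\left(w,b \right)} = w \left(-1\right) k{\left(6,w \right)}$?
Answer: $540$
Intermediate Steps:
$k{\left(S,d \right)} = - d$
$m = \frac{27}{5}$ ($m = 6 - \frac{3 + 1 \cdot 0}{5} = 6 - \frac{3 + 0}{5} = 6 - \frac{3}{5} = \frac{27}{5} \approx 5.4$)
$f{\left(w,b \right)} = w^{2}$ ($f{\left(w,b \right)} = w \left(-1\right) \left(- w\right) = - w \left(- w\right) = w^{2}$)
$M = 100$ ($M = \left(-1\right) \left(-4\right) \left(-5\right)^{2} = 4 \cdot 25 = 100$)
$m M = \frac{27}{5} \cdot 100 = 540$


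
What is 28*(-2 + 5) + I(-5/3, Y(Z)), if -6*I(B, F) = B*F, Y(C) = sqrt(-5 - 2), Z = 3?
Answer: 84 + 5*I*sqrt(7)/18 ≈ 84.0 + 0.73493*I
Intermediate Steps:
Y(C) = I*sqrt(7) (Y(C) = sqrt(-7) = I*sqrt(7))
I(B, F) = -B*F/6
28*(-2 + 5) + I(-5/3, Y(Z)) = 28*(-2 + 5) - (-5/3)*I*sqrt(7)/6 = 28*3 - (-5*1/3)*I*sqrt(7)/6 = 84 - 1/6*(-5/3)*I*sqrt(7) = 84 + 5*I*sqrt(7)/18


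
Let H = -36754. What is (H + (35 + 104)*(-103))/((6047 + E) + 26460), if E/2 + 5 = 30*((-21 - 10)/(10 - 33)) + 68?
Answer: -1174633/752419 ≈ -1.5611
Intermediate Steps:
E = 4758/23 (E = -10 + 2*(30*((-21 - 10)/(10 - 33)) + 68) = -10 + 2*(30*(-31/(-23)) + 68) = -10 + 2*(30*(-31*(-1/23)) + 68) = -10 + 2*(30*(31/23) + 68) = -10 + 2*(930/23 + 68) = -10 + 2*(2494/23) = -10 + 4988/23 = 4758/23 ≈ 206.87)
(H + (35 + 104)*(-103))/((6047 + E) + 26460) = (-36754 + (35 + 104)*(-103))/((6047 + 4758/23) + 26460) = (-36754 + 139*(-103))/(143839/23 + 26460) = (-36754 - 14317)/(752419/23) = -51071*23/752419 = -1174633/752419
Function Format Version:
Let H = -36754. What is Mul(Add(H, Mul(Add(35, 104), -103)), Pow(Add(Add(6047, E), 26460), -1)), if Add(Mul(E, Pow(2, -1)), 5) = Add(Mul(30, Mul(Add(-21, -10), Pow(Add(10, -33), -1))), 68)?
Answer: Rational(-1174633, 752419) ≈ -1.5611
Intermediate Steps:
E = Rational(4758, 23) (E = Add(-10, Mul(2, Add(Mul(30, Mul(Add(-21, -10), Pow(Add(10, -33), -1))), 68))) = Add(-10, Mul(2, Add(Mul(30, Mul(-31, Pow(-23, -1))), 68))) = Add(-10, Mul(2, Add(Mul(30, Mul(-31, Rational(-1, 23))), 68))) = Add(-10, Mul(2, Add(Mul(30, Rational(31, 23)), 68))) = Add(-10, Mul(2, Add(Rational(930, 23), 68))) = Add(-10, Mul(2, Rational(2494, 23))) = Add(-10, Rational(4988, 23)) = Rational(4758, 23) ≈ 206.87)
Mul(Add(H, Mul(Add(35, 104), -103)), Pow(Add(Add(6047, E), 26460), -1)) = Mul(Add(-36754, Mul(Add(35, 104), -103)), Pow(Add(Add(6047, Rational(4758, 23)), 26460), -1)) = Mul(Add(-36754, Mul(139, -103)), Pow(Add(Rational(143839, 23), 26460), -1)) = Mul(Add(-36754, -14317), Pow(Rational(752419, 23), -1)) = Mul(-51071, Rational(23, 752419)) = Rational(-1174633, 752419)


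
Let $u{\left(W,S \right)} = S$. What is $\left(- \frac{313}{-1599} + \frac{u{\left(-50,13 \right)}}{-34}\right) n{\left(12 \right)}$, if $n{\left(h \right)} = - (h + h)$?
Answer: $\frac{40580}{9061} \approx 4.4785$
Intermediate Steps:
$n{\left(h \right)} = - 2 h$
$\left(- \frac{313}{-1599} + \frac{u{\left(-50,13 \right)}}{-34}\right) n{\left(12 \right)} = \left(- \frac{313}{-1599} + \frac{13}{-34}\right) \left(\left(-2\right) 12\right) = \left(\left(-313\right) \left(- \frac{1}{1599}\right) + 13 \left(- \frac{1}{34}\right)\right) \left(-24\right) = \left(\frac{313}{1599} - \frac{13}{34}\right) \left(-24\right) = \left(- \frac{10145}{54366}\right) \left(-24\right) = \frac{40580}{9061}$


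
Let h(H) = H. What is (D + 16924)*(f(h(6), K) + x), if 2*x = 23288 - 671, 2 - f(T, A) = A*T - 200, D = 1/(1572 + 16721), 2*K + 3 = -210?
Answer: 683885929197/3326 ≈ 2.0562e+8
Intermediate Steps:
K = -213/2 (K = -3/2 + (1/2)*(-210) = -3/2 - 105 = -213/2 ≈ -106.50)
D = 1/18293 ≈ 5.4666e-5
f(T, A) = 202 - A*T (f(T, A) = 2 - (A*T - 200) = 2 - (-200 + A*T) = 2 + (200 - A*T) = 202 - A*T)
x = 22617/2 (x = (23288 - 671)/2 = (1/2)*22617 = 22617/2 ≈ 11309.)
(D + 16924)*(f(h(6), K) + x) = (1/18293 + 16924)*((202 - 1*(-213/2)*6) + 22617/2) = 309590733*((202 + 639) + 22617/2)/18293 = 309590733*(841 + 22617/2)/18293 = (309590733/18293)*(24299/2) = 683885929197/3326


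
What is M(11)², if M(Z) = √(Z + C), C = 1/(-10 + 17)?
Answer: 78/7 ≈ 11.143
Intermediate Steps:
C = ⅐ (C = 1/7 = ⅐ ≈ 0.14286)
M(Z) = √(⅐ + Z) (M(Z) = √(Z + ⅐) = √(⅐ + Z))
M(11)² = (√(7 + 49*11)/7)² = (√(7 + 539)/7)² = (√546/7)² = 78/7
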